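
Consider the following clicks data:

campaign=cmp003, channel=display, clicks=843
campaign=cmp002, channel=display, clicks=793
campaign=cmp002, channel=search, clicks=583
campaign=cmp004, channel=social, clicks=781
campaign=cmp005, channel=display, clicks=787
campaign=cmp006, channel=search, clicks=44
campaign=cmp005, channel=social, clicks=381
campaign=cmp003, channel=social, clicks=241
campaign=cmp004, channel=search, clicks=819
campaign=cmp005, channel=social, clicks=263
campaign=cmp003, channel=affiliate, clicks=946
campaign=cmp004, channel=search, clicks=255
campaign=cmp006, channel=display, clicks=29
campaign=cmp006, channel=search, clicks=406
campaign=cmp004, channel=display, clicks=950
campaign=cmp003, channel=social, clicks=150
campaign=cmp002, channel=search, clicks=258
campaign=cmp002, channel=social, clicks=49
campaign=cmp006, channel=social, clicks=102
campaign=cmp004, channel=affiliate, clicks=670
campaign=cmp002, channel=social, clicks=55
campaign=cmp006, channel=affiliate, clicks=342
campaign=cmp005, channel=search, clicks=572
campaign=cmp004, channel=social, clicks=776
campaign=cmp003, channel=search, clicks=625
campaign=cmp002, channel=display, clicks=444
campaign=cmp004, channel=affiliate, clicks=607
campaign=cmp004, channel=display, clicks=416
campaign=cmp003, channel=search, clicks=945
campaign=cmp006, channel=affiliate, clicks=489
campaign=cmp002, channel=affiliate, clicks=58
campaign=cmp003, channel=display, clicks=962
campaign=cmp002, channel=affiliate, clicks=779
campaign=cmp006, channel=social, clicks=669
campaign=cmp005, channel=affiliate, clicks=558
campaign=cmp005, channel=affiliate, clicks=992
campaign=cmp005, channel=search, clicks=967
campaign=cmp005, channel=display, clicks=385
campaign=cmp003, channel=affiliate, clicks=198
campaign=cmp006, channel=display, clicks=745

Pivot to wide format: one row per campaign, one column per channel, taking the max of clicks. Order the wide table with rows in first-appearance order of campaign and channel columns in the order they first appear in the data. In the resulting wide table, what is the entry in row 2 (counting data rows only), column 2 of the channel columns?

583

With rows in first-appearance order of campaign, row 2 is campaign=cmp002. channel columns in first-appearance order: display, search, social, affiliate; column 2 is search.
Long rows with campaign=cmp002, channel=search: max(583, 258) = 583.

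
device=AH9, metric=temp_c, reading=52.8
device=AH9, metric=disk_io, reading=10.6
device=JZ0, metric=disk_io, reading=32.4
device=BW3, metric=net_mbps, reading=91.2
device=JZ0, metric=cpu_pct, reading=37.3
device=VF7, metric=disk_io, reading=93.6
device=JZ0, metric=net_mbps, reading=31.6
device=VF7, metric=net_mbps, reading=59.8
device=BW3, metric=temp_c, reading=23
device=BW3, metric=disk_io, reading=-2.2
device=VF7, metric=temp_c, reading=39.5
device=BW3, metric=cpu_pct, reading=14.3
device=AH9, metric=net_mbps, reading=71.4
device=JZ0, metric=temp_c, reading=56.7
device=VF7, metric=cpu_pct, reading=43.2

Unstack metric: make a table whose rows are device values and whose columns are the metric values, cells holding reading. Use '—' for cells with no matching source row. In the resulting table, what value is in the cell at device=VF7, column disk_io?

93.6

The long row with device=VF7, metric=disk_io has reading=93.6.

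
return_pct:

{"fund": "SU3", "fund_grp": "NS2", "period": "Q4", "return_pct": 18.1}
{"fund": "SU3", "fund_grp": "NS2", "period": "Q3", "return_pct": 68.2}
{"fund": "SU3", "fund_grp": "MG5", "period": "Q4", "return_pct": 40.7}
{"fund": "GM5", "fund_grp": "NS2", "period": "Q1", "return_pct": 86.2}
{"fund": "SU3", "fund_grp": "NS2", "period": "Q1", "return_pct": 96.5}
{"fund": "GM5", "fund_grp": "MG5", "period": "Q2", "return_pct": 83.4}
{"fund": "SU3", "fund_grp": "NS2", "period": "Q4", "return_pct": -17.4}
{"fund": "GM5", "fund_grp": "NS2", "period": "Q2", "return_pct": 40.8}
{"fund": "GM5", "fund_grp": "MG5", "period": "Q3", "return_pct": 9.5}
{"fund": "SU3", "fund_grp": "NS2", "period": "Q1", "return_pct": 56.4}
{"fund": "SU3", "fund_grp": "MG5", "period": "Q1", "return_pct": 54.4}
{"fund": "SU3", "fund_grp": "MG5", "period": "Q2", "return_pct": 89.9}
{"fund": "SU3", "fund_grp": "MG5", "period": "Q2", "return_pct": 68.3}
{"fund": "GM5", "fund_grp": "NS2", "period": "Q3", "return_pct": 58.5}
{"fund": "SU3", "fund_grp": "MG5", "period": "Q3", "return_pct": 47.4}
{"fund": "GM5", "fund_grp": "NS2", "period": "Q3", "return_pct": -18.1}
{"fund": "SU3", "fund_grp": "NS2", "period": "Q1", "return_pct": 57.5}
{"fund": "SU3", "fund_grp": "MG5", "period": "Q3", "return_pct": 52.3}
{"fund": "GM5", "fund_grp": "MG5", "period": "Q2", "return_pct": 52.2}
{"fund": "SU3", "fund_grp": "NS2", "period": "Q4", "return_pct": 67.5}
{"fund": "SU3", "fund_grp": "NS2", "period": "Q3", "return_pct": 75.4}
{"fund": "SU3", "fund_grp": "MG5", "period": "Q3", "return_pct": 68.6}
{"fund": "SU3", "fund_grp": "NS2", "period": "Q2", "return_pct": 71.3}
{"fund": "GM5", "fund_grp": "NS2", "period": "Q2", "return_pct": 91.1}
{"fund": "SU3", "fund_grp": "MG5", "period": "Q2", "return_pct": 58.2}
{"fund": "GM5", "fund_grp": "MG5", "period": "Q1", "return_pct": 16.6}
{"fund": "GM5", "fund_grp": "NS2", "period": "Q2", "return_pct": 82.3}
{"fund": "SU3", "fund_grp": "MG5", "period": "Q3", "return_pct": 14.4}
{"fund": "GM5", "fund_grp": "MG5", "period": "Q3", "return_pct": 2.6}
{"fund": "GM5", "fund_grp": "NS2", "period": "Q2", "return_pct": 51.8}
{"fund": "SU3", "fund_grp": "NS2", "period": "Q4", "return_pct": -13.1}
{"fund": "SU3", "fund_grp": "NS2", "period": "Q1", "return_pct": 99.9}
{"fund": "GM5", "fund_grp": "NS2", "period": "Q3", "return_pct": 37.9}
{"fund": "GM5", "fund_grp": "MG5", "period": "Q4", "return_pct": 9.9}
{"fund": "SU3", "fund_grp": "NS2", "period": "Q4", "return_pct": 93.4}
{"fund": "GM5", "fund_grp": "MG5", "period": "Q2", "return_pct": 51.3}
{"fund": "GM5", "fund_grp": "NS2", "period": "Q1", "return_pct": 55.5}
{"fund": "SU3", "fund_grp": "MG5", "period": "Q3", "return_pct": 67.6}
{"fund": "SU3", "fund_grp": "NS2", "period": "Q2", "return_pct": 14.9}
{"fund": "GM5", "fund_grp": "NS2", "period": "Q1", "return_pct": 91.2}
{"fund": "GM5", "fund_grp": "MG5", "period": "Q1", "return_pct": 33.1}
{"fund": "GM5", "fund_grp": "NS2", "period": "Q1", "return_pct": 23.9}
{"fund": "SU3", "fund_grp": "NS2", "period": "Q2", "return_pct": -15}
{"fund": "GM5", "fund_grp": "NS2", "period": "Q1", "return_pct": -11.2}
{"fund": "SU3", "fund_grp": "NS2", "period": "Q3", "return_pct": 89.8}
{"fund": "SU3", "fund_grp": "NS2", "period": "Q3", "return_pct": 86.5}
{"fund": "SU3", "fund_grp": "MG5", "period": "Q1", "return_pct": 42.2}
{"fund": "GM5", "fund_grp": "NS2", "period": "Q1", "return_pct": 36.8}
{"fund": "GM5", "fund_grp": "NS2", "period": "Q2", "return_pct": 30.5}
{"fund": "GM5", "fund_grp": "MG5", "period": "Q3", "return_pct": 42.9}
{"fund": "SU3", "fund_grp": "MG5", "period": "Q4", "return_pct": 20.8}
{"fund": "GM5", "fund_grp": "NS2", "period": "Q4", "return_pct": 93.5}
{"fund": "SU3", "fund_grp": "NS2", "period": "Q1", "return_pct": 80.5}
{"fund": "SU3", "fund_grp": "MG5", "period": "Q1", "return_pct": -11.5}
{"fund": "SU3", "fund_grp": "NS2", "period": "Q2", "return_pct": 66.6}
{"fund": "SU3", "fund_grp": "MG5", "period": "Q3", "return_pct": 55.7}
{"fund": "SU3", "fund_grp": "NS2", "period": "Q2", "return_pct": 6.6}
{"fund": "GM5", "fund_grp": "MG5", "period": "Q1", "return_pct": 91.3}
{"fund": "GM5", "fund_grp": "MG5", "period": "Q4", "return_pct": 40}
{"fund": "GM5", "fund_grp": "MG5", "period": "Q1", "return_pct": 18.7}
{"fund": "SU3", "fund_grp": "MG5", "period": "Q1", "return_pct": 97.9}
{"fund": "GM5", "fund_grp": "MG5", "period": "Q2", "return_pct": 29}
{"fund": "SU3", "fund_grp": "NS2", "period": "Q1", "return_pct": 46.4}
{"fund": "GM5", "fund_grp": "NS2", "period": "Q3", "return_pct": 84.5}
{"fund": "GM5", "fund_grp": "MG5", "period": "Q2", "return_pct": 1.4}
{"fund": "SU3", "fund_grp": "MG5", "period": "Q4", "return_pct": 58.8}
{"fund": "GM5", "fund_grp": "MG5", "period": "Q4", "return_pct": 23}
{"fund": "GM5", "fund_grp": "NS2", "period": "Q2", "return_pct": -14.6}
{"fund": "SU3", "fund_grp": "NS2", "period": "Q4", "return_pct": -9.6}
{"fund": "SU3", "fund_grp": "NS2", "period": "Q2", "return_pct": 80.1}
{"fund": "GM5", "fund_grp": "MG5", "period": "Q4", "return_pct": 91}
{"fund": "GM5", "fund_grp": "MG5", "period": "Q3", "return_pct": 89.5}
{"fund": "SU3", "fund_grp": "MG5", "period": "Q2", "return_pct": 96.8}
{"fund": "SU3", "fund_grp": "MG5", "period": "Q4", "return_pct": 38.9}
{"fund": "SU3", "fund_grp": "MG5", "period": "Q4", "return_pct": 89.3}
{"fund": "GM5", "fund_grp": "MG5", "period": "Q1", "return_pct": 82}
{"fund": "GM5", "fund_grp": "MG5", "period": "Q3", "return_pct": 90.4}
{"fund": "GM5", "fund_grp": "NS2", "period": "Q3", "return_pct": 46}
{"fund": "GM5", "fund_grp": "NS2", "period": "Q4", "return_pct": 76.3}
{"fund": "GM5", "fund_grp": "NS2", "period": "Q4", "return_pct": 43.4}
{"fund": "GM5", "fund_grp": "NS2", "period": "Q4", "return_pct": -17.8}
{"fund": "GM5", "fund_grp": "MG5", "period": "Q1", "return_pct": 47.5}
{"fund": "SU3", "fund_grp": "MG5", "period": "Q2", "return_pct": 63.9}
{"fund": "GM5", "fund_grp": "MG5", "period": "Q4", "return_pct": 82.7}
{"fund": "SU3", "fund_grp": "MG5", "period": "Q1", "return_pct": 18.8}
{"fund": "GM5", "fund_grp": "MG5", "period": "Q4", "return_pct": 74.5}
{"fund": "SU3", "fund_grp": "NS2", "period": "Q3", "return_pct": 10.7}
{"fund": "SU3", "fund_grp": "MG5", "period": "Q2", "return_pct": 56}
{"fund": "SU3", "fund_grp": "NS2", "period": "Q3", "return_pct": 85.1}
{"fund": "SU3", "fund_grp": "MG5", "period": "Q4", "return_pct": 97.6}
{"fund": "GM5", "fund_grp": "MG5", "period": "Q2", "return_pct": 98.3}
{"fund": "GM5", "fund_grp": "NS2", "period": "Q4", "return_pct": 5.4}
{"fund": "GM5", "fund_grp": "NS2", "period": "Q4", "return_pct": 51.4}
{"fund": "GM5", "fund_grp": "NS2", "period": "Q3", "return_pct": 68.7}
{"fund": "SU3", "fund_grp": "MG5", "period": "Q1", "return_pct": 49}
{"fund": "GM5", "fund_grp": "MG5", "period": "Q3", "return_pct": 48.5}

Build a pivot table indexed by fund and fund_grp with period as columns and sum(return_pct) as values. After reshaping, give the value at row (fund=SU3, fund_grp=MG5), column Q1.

Rows with fund=SU3, fund_grp=MG5 and period=Q1: return_pct values are 54.4, 42.2, -11.5, 97.9, 18.8, 49.
54.4 + 42.2 + -11.5 + 97.9 + 18.8 + 49 = 250.8.

250.8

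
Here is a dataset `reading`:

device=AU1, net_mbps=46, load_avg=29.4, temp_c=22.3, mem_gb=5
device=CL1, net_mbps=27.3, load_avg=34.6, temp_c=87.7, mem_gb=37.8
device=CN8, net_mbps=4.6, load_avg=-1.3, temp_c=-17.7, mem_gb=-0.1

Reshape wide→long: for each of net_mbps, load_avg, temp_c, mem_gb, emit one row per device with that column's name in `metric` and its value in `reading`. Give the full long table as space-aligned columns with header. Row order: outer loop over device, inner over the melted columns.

device  metric    reading
AU1     net_mbps  46     
AU1     load_avg  29.4   
AU1     temp_c    22.3   
AU1     mem_gb    5      
CL1     net_mbps  27.3   
CL1     load_avg  34.6   
CL1     temp_c    87.7   
CL1     mem_gb    37.8   
CN8     net_mbps  4.6    
CN8     load_avg  -1.3   
CN8     temp_c    -17.7  
CN8     mem_gb    -0.1   

Each (device, column) pair becomes one row: 3 × 4 = 12 rows.
For example, (AU1, net_mbps) → reading=46.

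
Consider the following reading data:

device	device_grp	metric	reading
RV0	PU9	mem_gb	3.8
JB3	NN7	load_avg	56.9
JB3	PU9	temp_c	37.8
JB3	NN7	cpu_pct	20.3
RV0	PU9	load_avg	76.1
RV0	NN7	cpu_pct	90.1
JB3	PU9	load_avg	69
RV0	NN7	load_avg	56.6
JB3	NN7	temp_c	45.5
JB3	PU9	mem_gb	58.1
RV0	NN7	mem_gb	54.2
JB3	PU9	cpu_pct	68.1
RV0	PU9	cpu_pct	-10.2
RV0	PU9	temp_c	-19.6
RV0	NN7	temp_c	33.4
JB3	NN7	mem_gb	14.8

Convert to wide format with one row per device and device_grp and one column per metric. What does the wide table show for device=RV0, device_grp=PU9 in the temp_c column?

Wide layout: rows indexed by device and device_grp, columns are the 4 distinct metric values (mem_gb, load_avg, temp_c, cpu_pct).
Cell (device=RV0, device_grp=PU9, metric=temp_c) draws from the long row where device=RV0, device_grp=PU9 and metric=temp_c, which has reading=-19.6.

-19.6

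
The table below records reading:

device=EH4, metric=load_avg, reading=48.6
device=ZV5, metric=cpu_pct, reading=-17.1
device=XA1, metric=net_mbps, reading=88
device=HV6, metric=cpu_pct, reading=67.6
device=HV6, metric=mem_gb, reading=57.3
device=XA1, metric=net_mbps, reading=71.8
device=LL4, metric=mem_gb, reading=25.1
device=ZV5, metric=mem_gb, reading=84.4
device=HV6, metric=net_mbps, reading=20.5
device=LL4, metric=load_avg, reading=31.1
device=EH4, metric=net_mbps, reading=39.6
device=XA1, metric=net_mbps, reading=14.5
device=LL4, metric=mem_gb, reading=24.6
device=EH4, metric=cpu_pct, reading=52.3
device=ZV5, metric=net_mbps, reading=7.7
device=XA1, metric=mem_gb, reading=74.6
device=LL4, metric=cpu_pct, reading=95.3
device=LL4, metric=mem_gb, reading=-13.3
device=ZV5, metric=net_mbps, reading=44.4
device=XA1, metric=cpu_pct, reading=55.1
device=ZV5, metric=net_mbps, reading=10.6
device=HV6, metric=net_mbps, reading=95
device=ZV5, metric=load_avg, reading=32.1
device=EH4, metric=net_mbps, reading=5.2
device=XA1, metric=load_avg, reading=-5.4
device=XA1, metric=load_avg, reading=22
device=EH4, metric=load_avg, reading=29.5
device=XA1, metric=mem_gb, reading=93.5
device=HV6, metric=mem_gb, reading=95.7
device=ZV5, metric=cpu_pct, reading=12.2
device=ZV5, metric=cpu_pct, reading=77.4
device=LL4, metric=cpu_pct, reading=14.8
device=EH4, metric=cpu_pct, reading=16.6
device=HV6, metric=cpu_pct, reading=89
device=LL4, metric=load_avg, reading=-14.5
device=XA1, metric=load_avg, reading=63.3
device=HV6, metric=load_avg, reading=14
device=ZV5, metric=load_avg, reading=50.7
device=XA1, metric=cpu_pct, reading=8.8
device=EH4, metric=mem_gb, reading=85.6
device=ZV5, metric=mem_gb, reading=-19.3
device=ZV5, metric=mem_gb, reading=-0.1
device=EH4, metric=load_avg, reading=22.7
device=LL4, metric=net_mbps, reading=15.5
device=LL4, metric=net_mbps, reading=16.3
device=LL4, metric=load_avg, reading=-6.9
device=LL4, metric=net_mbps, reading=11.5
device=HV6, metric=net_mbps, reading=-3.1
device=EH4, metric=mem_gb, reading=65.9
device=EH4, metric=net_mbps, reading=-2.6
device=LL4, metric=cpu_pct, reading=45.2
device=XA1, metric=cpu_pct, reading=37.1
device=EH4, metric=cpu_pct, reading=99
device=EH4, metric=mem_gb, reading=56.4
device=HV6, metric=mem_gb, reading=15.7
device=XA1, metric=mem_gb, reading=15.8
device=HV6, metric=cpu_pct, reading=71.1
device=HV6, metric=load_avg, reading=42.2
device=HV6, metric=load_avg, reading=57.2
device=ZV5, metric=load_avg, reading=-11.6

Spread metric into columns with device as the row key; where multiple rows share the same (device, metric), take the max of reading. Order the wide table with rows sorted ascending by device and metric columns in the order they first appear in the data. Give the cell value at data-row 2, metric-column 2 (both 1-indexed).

89

With rows sorted ascending by device, row 2 is device=HV6. metric columns in first-appearance order: load_avg, cpu_pct, net_mbps, mem_gb; column 2 is cpu_pct.
Long rows with device=HV6, metric=cpu_pct: max(67.6, 89, 71.1) = 89.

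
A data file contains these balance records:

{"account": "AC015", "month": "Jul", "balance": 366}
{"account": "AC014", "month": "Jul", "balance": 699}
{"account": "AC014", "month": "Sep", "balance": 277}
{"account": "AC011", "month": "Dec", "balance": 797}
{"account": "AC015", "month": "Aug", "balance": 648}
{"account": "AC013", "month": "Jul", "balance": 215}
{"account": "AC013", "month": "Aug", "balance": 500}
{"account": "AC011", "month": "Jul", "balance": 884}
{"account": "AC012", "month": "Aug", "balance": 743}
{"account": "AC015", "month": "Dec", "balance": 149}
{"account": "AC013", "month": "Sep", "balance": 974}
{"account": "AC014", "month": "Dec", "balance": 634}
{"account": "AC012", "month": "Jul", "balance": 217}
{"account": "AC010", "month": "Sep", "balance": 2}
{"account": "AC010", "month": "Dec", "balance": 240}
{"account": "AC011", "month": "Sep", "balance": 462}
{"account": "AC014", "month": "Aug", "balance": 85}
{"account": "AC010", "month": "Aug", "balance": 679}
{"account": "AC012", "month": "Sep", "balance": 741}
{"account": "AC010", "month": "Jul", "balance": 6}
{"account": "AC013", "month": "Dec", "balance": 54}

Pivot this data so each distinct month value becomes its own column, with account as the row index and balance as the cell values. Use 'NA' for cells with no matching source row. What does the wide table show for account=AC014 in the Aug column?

85

The long row with account=AC014, month=Aug has balance=85.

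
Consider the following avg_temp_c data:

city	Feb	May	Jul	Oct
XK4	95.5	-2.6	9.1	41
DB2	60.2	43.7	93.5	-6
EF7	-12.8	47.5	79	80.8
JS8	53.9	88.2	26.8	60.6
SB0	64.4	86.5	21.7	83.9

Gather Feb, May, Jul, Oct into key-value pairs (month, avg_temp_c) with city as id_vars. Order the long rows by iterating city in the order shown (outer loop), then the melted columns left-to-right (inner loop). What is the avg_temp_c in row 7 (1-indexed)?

20 rows total (5 × 4). Row 7: index ⌊(7-1)/4⌋ = 1 into city → DB2; (7-1) mod 4 = 2 into the melted columns → Jul.
So row 7 is (DB2, Jul, 93.5); avg_temp_c = 93.5.

93.5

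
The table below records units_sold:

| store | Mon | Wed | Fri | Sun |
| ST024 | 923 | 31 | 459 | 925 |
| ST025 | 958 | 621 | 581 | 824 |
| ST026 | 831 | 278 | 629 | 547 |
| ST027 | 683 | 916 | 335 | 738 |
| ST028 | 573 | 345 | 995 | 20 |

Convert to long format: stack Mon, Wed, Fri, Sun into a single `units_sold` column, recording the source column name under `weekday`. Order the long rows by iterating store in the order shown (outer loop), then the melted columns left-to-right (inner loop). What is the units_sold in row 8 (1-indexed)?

20 rows total (5 × 4). Row 8: index ⌊(8-1)/4⌋ = 1 into store → ST025; (8-1) mod 4 = 3 into the melted columns → Sun.
So row 8 is (ST025, Sun, 824); units_sold = 824.

824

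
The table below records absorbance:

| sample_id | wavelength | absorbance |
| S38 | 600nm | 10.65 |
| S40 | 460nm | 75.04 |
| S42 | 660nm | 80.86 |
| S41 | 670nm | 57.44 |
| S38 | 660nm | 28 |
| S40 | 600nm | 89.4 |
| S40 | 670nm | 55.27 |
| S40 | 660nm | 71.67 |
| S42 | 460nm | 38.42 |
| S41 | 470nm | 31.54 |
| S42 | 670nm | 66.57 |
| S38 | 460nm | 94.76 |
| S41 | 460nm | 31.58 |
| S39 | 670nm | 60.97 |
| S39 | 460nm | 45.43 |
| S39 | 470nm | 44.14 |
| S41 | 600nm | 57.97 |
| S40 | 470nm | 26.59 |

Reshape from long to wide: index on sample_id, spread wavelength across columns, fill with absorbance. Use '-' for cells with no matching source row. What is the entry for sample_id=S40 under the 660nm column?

The long row with sample_id=S40, wavelength=660nm has absorbance=71.67.

71.67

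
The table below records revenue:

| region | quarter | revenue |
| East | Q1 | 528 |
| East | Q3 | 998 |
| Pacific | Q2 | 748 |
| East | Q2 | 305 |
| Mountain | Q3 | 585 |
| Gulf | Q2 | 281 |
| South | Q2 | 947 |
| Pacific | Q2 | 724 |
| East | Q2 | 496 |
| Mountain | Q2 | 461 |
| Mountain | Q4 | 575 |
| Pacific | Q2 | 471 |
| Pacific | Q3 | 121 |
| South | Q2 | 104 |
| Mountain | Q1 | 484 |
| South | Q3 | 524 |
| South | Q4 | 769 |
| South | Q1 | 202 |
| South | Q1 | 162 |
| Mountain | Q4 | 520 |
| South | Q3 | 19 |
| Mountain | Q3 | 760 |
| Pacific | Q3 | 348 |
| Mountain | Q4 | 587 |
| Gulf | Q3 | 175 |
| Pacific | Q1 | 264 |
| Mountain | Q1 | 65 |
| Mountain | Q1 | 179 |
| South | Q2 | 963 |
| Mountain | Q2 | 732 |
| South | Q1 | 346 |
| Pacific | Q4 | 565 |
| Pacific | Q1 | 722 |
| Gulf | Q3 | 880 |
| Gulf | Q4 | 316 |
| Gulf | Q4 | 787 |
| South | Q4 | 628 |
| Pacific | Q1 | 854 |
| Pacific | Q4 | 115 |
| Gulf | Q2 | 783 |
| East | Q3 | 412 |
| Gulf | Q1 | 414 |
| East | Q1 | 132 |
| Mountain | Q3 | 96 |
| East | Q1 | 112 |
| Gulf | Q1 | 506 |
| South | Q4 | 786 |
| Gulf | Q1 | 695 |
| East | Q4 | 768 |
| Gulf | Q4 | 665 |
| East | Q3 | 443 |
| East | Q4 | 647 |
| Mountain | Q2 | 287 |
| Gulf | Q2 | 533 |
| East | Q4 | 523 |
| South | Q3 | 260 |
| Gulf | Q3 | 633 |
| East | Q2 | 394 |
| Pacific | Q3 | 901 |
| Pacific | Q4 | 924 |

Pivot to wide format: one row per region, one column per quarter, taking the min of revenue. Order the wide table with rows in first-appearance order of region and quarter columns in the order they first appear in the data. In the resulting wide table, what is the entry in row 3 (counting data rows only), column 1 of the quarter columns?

With rows in first-appearance order of region, row 3 is region=Mountain. quarter columns in first-appearance order: Q1, Q3, Q2, Q4; column 1 is Q1.
Long rows with region=Mountain, quarter=Q1: min(484, 65, 179) = 65.

65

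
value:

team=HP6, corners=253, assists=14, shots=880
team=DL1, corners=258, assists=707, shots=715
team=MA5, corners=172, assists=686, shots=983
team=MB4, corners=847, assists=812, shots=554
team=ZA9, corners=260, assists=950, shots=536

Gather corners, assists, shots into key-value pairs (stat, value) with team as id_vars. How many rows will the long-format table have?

15

5 team values × 3 melted columns = 15 rows.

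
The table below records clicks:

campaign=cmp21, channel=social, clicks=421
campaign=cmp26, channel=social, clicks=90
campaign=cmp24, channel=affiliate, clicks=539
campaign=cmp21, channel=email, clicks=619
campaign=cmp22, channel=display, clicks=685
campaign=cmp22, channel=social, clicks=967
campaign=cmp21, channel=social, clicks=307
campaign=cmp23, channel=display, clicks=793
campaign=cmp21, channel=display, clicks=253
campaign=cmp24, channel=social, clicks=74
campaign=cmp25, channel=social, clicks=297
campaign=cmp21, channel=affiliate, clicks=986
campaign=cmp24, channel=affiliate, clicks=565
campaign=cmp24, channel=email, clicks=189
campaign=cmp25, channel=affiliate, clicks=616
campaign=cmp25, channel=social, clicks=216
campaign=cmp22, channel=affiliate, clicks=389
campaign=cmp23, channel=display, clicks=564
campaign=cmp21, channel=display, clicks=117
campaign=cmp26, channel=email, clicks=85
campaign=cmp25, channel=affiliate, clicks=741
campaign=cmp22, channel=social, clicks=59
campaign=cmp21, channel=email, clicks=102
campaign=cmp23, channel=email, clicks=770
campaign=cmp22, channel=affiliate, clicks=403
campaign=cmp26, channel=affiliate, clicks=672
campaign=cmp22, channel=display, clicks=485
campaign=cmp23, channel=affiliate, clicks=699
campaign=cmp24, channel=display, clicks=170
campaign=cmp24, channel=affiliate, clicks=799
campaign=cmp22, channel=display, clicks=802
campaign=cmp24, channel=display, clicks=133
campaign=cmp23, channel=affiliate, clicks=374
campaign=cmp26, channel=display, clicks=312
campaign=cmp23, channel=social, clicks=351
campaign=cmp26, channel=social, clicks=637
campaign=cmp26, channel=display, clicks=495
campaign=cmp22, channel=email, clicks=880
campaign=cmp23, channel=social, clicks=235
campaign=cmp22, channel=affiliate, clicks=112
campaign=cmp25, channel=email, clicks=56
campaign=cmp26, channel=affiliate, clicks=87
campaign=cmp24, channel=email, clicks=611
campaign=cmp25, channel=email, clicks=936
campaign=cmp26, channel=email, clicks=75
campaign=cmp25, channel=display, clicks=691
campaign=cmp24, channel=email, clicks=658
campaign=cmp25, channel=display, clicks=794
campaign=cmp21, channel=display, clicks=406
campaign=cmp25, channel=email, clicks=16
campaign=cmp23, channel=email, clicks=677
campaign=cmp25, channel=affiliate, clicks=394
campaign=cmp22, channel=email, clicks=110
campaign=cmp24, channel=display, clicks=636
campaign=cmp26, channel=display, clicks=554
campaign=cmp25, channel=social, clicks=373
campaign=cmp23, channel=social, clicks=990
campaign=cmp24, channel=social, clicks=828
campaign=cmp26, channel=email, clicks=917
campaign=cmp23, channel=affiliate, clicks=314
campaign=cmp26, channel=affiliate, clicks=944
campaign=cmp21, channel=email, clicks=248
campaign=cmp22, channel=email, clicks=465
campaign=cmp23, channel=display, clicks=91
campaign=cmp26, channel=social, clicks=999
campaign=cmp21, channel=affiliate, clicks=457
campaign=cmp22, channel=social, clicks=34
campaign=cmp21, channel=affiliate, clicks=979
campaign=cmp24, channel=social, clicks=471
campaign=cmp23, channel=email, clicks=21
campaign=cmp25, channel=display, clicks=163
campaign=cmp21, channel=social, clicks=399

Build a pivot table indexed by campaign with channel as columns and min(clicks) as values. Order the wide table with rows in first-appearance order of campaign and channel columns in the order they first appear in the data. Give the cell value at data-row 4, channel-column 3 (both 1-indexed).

110

With rows in first-appearance order of campaign, row 4 is campaign=cmp22. channel columns in first-appearance order: social, affiliate, email, display; column 3 is email.
Long rows with campaign=cmp22, channel=email: min(880, 110, 465) = 110.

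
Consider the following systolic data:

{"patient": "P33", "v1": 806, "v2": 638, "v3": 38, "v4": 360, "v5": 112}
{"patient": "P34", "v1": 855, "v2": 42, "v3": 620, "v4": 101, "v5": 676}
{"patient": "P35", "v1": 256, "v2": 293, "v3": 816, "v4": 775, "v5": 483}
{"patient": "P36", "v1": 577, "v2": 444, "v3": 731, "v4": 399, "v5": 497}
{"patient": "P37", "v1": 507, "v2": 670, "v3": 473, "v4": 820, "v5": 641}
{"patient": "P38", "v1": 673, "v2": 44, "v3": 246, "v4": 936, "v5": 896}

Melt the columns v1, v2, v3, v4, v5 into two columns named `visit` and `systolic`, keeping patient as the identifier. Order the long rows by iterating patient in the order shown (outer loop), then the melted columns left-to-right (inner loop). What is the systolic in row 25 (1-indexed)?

30 rows total (6 × 5). Row 25: index ⌊(25-1)/5⌋ = 4 into patient → P37; (25-1) mod 5 = 4 into the melted columns → v5.
So row 25 is (P37, v5, 641); systolic = 641.

641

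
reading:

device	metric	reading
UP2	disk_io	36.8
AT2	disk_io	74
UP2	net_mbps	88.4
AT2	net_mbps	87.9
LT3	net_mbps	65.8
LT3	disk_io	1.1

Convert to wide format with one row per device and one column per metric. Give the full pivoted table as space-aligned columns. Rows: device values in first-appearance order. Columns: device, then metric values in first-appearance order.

device  disk_io  net_mbps
UP2     36.8     88.4    
AT2     74       87.9    
LT3     1.1      65.8    

Columns: device plus the 2 distinct metric values (disk_io, net_mbps).
For example, row UP2 column disk_io takes reading=36.8 from the long row (UP2, disk_io).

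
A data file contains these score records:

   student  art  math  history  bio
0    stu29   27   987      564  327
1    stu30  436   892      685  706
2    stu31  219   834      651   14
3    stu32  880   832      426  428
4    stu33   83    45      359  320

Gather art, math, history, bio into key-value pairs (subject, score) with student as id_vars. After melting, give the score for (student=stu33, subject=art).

83

Unpivoting turns each (student, wide-column) pair into one long row.
The wide cell at row stu33, column art holds 83, so the long row (stu33, art) has score=83.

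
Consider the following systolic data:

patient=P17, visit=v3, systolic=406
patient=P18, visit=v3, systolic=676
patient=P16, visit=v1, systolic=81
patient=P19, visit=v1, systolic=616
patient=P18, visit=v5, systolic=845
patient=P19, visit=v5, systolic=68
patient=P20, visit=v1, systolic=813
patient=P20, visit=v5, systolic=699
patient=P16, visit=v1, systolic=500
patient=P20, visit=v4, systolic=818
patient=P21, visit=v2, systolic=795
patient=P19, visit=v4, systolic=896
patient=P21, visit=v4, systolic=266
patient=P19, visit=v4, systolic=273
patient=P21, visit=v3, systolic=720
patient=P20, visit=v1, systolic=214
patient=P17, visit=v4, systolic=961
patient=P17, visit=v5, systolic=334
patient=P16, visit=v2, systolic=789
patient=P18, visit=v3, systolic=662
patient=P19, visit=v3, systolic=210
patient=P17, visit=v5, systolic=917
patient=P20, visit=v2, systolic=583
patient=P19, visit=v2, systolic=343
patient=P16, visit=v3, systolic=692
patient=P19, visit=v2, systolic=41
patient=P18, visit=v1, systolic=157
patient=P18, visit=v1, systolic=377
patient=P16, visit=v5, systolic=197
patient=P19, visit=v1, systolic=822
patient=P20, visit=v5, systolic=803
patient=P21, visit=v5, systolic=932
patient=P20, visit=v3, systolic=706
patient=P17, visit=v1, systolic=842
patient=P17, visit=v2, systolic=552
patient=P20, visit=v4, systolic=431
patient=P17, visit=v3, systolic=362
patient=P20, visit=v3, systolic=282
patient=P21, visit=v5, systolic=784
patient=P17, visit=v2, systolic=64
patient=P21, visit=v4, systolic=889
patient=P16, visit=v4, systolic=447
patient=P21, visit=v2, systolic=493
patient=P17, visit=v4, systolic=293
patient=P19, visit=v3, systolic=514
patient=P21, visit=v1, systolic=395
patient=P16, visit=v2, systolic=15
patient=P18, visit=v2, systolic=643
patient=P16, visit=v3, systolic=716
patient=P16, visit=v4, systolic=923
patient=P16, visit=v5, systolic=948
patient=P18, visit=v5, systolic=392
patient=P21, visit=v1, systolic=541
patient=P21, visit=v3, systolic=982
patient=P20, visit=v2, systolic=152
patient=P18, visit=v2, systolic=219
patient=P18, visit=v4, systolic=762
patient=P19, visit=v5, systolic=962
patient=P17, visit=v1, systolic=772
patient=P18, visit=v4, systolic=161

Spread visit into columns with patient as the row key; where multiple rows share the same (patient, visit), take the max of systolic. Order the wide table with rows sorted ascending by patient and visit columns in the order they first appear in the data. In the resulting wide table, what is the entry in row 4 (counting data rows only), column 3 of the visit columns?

With rows sorted ascending by patient, row 4 is patient=P19. visit columns in first-appearance order: v3, v1, v5, v4, v2; column 3 is v5.
Long rows with patient=P19, visit=v5: max(68, 962) = 962.

962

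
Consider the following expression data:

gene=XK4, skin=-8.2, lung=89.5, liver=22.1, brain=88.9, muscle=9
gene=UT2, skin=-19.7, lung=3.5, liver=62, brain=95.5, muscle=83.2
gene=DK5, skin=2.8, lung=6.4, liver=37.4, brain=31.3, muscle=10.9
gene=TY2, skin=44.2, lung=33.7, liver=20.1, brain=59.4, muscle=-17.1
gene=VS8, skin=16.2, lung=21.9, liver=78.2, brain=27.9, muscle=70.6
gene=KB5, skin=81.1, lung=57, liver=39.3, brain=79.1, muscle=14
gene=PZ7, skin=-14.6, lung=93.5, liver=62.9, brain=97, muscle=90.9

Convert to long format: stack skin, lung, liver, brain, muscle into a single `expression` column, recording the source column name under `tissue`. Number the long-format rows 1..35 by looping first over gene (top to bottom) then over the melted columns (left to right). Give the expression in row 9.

35 rows total (7 × 5). Row 9: index ⌊(9-1)/5⌋ = 1 into gene → UT2; (9-1) mod 5 = 3 into the melted columns → brain.
So row 9 is (UT2, brain, 95.5); expression = 95.5.

95.5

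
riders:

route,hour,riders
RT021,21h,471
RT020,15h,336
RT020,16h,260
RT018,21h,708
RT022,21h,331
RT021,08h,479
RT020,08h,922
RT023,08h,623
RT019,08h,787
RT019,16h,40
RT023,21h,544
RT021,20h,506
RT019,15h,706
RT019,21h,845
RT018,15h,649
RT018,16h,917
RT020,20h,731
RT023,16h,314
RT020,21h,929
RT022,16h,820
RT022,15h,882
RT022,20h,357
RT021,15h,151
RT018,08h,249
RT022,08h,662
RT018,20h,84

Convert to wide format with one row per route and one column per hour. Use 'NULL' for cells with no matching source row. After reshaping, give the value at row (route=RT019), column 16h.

40

The long row with route=RT019, hour=16h has riders=40.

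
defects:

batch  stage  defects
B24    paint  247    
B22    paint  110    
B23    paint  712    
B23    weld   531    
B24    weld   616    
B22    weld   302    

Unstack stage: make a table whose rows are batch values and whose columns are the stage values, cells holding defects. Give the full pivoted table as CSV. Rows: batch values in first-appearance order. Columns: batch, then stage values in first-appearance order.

Columns: batch plus the 2 distinct stage values (paint, weld).
For example, row B24 column paint takes defects=247 from the long row (B24, paint).

batch,paint,weld
B24,247,616
B22,110,302
B23,712,531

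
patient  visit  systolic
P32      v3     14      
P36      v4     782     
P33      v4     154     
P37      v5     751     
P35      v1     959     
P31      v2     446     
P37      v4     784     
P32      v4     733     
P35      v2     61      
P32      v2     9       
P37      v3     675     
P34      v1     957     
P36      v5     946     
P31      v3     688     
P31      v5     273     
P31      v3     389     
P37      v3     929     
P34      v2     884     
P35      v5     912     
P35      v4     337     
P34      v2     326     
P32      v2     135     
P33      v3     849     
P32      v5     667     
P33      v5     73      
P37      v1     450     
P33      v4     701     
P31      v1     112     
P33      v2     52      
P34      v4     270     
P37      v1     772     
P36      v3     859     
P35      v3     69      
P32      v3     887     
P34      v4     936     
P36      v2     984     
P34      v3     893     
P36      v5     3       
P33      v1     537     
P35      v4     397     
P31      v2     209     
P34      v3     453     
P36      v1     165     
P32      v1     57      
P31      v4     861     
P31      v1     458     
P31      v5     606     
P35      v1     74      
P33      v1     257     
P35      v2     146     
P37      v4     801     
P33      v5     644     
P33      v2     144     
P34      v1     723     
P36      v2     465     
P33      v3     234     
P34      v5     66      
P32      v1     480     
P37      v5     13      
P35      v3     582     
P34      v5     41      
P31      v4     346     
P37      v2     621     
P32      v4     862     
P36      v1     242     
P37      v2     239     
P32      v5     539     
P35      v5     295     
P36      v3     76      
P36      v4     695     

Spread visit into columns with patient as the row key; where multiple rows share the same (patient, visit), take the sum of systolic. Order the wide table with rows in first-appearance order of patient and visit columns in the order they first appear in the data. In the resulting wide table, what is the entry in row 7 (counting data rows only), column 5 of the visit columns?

With rows in first-appearance order of patient, row 7 is patient=P34. visit columns in first-appearance order: v3, v4, v5, v1, v2; column 5 is v2.
Long rows with patient=P34, visit=v2: 884 + 326 = 1210.

1210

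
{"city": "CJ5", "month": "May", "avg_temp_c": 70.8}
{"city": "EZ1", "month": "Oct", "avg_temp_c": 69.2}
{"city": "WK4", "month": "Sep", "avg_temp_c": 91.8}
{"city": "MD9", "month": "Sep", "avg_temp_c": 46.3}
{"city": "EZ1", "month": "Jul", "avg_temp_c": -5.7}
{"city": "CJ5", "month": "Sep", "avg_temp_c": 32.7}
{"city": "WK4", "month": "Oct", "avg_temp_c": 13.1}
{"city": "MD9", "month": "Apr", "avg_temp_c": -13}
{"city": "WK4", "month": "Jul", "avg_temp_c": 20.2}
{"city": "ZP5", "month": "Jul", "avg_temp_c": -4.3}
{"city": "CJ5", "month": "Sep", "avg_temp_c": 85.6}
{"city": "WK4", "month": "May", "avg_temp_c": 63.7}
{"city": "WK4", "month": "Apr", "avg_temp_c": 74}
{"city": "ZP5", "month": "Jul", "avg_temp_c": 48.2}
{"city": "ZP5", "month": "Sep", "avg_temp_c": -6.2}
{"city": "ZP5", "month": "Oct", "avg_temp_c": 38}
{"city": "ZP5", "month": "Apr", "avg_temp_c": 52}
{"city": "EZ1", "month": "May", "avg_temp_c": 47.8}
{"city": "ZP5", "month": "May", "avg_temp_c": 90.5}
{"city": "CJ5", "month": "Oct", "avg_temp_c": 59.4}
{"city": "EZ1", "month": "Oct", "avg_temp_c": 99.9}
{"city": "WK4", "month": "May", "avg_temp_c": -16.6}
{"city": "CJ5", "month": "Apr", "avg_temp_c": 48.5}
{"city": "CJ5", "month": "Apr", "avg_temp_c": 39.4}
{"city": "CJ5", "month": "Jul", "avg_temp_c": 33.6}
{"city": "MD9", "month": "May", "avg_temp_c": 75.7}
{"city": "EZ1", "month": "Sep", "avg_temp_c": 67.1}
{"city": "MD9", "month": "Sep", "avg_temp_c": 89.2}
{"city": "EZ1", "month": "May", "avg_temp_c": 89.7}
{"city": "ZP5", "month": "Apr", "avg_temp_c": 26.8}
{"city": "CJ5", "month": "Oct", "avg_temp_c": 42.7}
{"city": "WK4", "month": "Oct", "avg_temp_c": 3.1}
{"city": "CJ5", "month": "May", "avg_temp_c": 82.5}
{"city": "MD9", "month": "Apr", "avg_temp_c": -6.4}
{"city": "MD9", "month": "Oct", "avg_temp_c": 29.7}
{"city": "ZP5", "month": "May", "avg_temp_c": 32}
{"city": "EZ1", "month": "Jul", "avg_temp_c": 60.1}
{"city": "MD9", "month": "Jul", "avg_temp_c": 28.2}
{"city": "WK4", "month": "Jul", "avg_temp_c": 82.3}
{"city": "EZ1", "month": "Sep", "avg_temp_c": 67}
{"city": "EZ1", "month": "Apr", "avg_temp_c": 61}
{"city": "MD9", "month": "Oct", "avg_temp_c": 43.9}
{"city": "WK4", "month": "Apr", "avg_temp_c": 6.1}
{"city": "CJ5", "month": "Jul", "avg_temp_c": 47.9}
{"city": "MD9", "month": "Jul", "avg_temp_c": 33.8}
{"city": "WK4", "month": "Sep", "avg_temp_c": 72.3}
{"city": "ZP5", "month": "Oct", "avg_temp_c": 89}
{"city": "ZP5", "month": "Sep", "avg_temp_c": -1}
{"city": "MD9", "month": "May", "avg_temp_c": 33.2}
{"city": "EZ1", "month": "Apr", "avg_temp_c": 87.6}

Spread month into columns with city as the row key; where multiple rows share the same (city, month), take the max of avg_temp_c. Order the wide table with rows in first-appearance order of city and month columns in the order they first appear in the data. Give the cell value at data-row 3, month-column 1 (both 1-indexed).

With rows in first-appearance order of city, row 3 is city=WK4. month columns in first-appearance order: May, Oct, Sep, Jul, Apr; column 1 is May.
Long rows with city=WK4, month=May: max(63.7, -16.6) = 63.7.

63.7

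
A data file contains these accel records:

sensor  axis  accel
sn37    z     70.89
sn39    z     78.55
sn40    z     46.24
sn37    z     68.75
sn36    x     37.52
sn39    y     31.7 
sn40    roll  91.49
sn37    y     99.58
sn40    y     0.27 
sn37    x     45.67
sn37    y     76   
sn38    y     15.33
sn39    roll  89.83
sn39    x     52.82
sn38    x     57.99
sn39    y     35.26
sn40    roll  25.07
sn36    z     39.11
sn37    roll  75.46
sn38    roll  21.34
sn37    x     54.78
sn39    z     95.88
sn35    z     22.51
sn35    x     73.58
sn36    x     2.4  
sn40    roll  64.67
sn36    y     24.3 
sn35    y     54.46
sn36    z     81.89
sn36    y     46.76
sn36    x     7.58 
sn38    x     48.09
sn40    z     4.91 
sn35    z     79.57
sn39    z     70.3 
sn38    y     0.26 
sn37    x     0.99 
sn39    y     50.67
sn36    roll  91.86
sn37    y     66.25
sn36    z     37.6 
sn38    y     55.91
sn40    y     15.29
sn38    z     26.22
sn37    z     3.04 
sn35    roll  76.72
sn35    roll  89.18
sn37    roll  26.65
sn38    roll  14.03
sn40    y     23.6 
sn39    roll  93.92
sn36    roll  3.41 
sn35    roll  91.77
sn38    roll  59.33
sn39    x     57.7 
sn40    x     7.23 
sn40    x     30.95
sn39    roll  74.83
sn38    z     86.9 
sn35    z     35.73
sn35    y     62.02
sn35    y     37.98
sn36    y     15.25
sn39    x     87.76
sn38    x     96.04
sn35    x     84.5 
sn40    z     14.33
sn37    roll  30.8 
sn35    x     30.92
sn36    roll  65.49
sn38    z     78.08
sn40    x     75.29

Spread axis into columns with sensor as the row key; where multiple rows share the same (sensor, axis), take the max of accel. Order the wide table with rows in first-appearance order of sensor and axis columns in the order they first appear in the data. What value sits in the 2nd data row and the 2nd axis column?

With rows in first-appearance order of sensor, row 2 is sensor=sn39. axis columns in first-appearance order: z, x, y, roll; column 2 is x.
Long rows with sensor=sn39, axis=x: max(52.82, 57.7, 87.76) = 87.76.

87.76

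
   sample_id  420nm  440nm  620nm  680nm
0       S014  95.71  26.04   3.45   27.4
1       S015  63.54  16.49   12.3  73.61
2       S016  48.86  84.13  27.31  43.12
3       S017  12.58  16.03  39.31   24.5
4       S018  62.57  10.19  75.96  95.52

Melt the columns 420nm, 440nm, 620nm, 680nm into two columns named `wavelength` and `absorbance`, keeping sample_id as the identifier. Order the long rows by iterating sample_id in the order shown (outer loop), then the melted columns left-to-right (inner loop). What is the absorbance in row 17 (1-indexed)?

20 rows total (5 × 4). Row 17: index ⌊(17-1)/4⌋ = 4 into sample_id → S018; (17-1) mod 4 = 0 into the melted columns → 420nm.
So row 17 is (S018, 420nm, 62.57); absorbance = 62.57.

62.57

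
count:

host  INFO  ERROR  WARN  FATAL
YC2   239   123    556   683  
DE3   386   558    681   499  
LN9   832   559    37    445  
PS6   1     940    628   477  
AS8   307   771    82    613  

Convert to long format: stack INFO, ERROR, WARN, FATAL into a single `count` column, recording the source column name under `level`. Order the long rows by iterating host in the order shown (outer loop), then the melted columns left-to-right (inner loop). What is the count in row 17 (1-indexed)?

20 rows total (5 × 4). Row 17: index ⌊(17-1)/4⌋ = 4 into host → AS8; (17-1) mod 4 = 0 into the melted columns → INFO.
So row 17 is (AS8, INFO, 307); count = 307.

307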